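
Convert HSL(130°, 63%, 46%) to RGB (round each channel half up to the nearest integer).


H=130°, S=0.63, L=0.46
C = (1-|2L-1|)×S = (1-|-0.08|)×0.63 = 0.5796
H' = H/60 = 130/60 ≈ 2.1667; X = C×(1-|H' mod 2 - 1|) = 0.0966
m = L - C/2 = 0.46 - 0.2898 = 0.1702
Sector ⌊H'⌋ = 2 → (R',G',B') = (0.0, 0.5796, 0.0966)
RGB = ((R'+m)×255, (G'+m)×255, (B'+m)×255) = (43.401, 191.199, 68.034)
Round half up → RGB(43, 191, 68)


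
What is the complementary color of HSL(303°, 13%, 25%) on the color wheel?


Complement = opposite side of color wheel = hue + 180°
H' = (303 + 180) mod 360 = 123°
S and L unchanged.
= HSL(123°, 13%, 25%)


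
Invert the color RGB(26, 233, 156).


Invert: (255-R, 255-G, 255-B)
R: 255-26 = 229
G: 255-233 = 22
B: 255-156 = 99
= RGB(229, 22, 99)


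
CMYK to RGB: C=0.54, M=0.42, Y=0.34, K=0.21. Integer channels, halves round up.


R = 255 × (1-C) × (1-K) = 255 × 0.46 × 0.79 = 92.667 → 93
G = 255 × (1-M) × (1-K) = 255 × 0.58 × 0.79 = 116.841 → 117
B = 255 × (1-Y) × (1-K) = 255 × 0.66 × 0.79 = 132.957 → 133
= RGB(93, 117, 133)


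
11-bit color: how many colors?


Colors = 2^bits = 2^11
= 2,048 colors


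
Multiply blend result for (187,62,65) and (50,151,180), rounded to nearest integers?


Multiply: C = A×B/255, rounded to nearest integer
R: 187×50/255 = 9350/255 ≈ 36.667 → 37
G: 62×151/255 = 9362/255 ≈ 36.714 → 37
B: 65×180/255 = 11700/255 ≈ 45.882 → 46
= RGB(37, 37, 46)


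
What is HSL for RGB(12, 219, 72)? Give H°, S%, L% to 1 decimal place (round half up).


Normalize: R'=12/255≈0.0471, G'=219/255≈0.8588, B'=72/255≈0.2824
Max=219/255, Min=12/255, Δ=Max-Min=207/255
L = (Max+Min)/2 = (219+12)/510 = 231/510 = 0.45294… → L = 45.3%
L ≤ 0.5 → S = Δ/(Max+Min) = 207/(219+12) = 207/231 = 0.89610… → S = 89.6%
(the 1/255 factors cancel in S and H, so raw channel differences can be used)
Max is G' → H = 60 × ((B-R)/Δ + 2) = 60 × ((72-12)/207 + 2)
  60/207 + 2 = 0.2898… + 2 = 2.2898…
  H = 60 × 2.2898… = 137.391…° → H = 137.4°
= HSL(137.4°, 89.6%, 45.3%)


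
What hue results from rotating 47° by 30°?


New hue = (H + rotation) mod 360
New hue = (47 + 30) mod 360
= 77 mod 360
= 77°


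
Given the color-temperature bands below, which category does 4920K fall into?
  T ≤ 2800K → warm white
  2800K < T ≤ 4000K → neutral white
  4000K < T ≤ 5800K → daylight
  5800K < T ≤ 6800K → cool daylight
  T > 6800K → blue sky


Temperature: 4920K
4000K < 4920K ≤ 5800K → daylight
Classification: daylight


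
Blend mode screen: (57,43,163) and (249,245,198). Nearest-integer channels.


Screen: C = 255 - (255-A)×(255-B)/255, rounded to nearest integer
R: 255 - (255-57)×(255-249)/255 = 255 - 1188/255 ≈ 255 - 4.659 = 250.341 → 250
G: 255 - (255-43)×(255-245)/255 = 255 - 2120/255 ≈ 255 - 8.314 = 246.686 → 247
B: 255 - (255-163)×(255-198)/255 = 255 - 5244/255 ≈ 255 - 20.565 = 234.435 → 234
= RGB(250, 247, 234)


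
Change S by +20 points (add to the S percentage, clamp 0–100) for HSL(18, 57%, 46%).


Original S = 57%
Adjustment = +20 percentage points
New S = 57 + (20) = 77
Clamp to [0, 100] → 77
= HSL(18°, 77%, 46%)


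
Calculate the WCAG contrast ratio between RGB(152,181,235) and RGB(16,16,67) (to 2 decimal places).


Linearize each sRGB channel c=v/255: c/12.92 if c ≤ 0.04045 else ((c+0.055)/1.055)^2.4
L = 0.2126×R_lin + 0.7152×G_lin + 0.0722×B_lin
Color 1 (152,181,235):
  R=152: 152/255≈0.5961 > 0.04045 → ((0.5961+0.055)/1.055)^2.4 ≈ 0.31399
  G=181: 181/255≈0.7098 > 0.04045 → ((0.7098+0.055)/1.055)^2.4 ≈ 0.46208
  B=235: 235/255≈0.9216 > 0.04045 → ((0.9216+0.055)/1.055)^2.4 ≈ 0.83077
  L1 = 0.2126×0.31399 + 0.7152×0.46208 + 0.0722×0.83077 ≈ 0.45721
Color 2 (16,16,67):
  R=16: 16/255≈0.0627 > 0.04045 → ((0.0627+0.055)/1.055)^2.4 ≈ 0.00518
  G=16: 16/255≈0.0627 > 0.04045 → ((0.0627+0.055)/1.055)^2.4 ≈ 0.00518
  B=67: 67/255≈0.2627 > 0.04045 → ((0.2627+0.055)/1.055)^2.4 ≈ 0.05613
  L2 = 0.2126×0.00518 + 0.7152×0.00518 + 0.0722×0.05613 ≈ 0.00886
Lighter = 0.45721, Darker = 0.00886
Ratio = (L_lighter + 0.05) / (L_darker + 0.05)
Ratio = (0.45721 + 0.05) / (0.00886 + 0.05) = 0.50721 / 0.05886 ≈ 8.6173
Ratio ≈ 8.62:1


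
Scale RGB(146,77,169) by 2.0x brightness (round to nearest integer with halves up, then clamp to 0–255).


Multiply each channel by 2.0, round half up, clamp to [0, 255]
R: 146×2.0 = 292 → clamp → 255
G: 77×2.0 = 154
B: 169×2.0 = 338 → clamp → 255
= RGB(255, 154, 255)


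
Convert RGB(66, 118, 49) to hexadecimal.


R = 66 → 42 (hex)
G = 118 → 76 (hex)
B = 49 → 31 (hex)
Hex = #427631


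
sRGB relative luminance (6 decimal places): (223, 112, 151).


Linearize each channel (sRGB transfer function): c = v/255; c_lin = c/12.92 if c ≤ 0.04045, else ((c+0.055)/1.055)^2.4
  R: 223/255 ≈ 0.874510 > 0.04045 → ((0.874510+0.055)/1.055)^2.4 ≈ 0.737910
  G: 112/255 ≈ 0.439216 > 0.04045 → ((0.439216+0.055)/1.055)^2.4 ≈ 0.162029
  B: 151/255 ≈ 0.592157 > 0.04045 → ((0.592157+0.055)/1.055)^2.4 ≈ 0.309469
R_lin = 0.737910, G_lin = 0.162029, B_lin = 0.309469
L = 0.2126×R + 0.7152×G + 0.0722×B
L = 0.2126×0.737910 + 0.7152×0.162029 + 0.0722×0.309469
L ≈ 0.295107


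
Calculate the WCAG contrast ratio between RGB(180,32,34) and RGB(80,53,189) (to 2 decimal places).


Linearize each sRGB channel c=v/255: c/12.92 if c ≤ 0.04045 else ((c+0.055)/1.055)^2.4
L = 0.2126×R_lin + 0.7152×G_lin + 0.0722×B_lin
Color 1 (180,32,34):
  R=180: 180/255≈0.7059 > 0.04045 → ((0.7059+0.055)/1.055)^2.4 ≈ 0.45641
  G=32: 32/255≈0.1255 > 0.04045 → ((0.1255+0.055)/1.055)^2.4 ≈ 0.01444
  B=34: 34/255≈0.1333 > 0.04045 → ((0.1333+0.055)/1.055)^2.4 ≈ 0.01600
  L1 = 0.2126×0.45641 + 0.7152×0.01444 + 0.0722×0.01600 ≈ 0.10852
Color 2 (80,53,189):
  R=80: 80/255≈0.3137 > 0.04045 → ((0.3137+0.055)/1.055)^2.4 ≈ 0.08022
  G=53: 53/255≈0.2078 > 0.04045 → ((0.2078+0.055)/1.055)^2.4 ≈ 0.03560
  B=189: 189/255≈0.7412 > 0.04045 → ((0.7412+0.055)/1.055)^2.4 ≈ 0.50888
  L2 = 0.2126×0.08022 + 0.7152×0.03560 + 0.0722×0.50888 ≈ 0.07926
Lighter = 0.10852, Darker = 0.07926
Ratio = (L_lighter + 0.05) / (L_darker + 0.05)
Ratio = (0.10852 + 0.05) / (0.07926 + 0.05) = 0.15852 / 0.12926 ≈ 1.2264
Ratio ≈ 1.23:1


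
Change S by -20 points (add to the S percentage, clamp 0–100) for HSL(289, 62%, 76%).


Original S = 62%
Adjustment = -20 percentage points
New S = 62 + (-20) = 42
Clamp to [0, 100] → 42
= HSL(289°, 42%, 76%)


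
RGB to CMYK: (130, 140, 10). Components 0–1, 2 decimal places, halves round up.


R'=130/255≈0.5098, G'=140/255≈0.5490, B'=10/255≈0.0392
K = 1 - max(R',G',B') = 1 - 140/255 = 115/255 = 0.45098… → 0.45
(1-R'-K)/(1-K) simplifies to (max-R)/max with max = 140:
C = (140-130)/140 = 10/140 = 0.07142… → 0.07
M = (140-140)/140 = 0/140 = 0 → 0.00
Y = (140-10)/140 = 130/140 = 0.92857… → 0.93
= CMYK(0.07, 0.00, 0.93, 0.45)


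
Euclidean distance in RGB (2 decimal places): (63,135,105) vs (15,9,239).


d = √[(R₁-R₂)² + (G₁-G₂)² + (B₁-B₂)²]
d = √[(63-15)² + (135-9)² + (105-239)²]
d = √[2304 + 15876 + 17956]
d = √36136
d ≈ 190.09


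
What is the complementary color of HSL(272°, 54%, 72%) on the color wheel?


Complement = opposite side of color wheel = hue + 180°
H' = (272 + 180) mod 360 = 92°
S and L unchanged.
= HSL(92°, 54%, 72%)


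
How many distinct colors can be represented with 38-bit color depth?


Colors = 2^bits = 2^38
= 274,877,906,944 colors


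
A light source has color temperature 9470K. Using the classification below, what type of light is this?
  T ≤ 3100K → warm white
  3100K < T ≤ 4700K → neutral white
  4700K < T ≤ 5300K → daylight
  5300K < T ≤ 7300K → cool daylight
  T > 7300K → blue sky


Temperature: 9470K
9470K > 7300K → blue sky
Classification: blue sky


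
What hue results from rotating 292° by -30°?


New hue = (H + rotation) mod 360
New hue = (292 -30) mod 360
= 262 mod 360
= 262°


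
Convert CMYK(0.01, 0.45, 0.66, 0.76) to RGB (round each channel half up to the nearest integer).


R = 255 × (1-C) × (1-K) = 255 × 0.99 × 0.24 = 60.588 → 61
G = 255 × (1-M) × (1-K) = 255 × 0.55 × 0.24 = 33.66 → 34
B = 255 × (1-Y) × (1-K) = 255 × 0.34 × 0.24 = 20.808 → 21
= RGB(61, 34, 21)


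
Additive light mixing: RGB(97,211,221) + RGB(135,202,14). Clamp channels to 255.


Additive: each channel = min(255, C₁+C₂)
R: 97+135 = 232 → 232
G: 211+202 = 413 → 255
B: 221+14 = 235 → 235
= RGB(232, 255, 235)


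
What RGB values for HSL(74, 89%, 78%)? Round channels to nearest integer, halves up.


H=74°, S=0.89, L=0.78
C = (1-|2L-1|)×S = (1-|0.56|)×0.89 = 0.3916
H' = H/60 = 74/60 ≈ 1.2333; X = C×(1-|H' mod 2 - 1|) ≈ 0.3002
m = L - C/2 = 0.78 - 0.1958 = 0.5842
Sector ⌊H'⌋ = 1 → (R',G',B') = (≈0.3002, 0.3916, 0.0)
RGB = ((R'+m)×255, (G'+m)×255, (B'+m)×255) = (225.5288, 248.829, 148.971)
Round half up → RGB(226, 249, 149)


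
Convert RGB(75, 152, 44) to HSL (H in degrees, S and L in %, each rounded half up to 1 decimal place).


Normalize: R'=75/255≈0.2941, G'=152/255≈0.5961, B'=44/255≈0.1725
Max=152/255, Min=44/255, Δ=Max-Min=108/255
L = (Max+Min)/2 = (152+44)/510 = 196/510 = 0.38431… → L = 38.4%
L ≤ 0.5 → S = Δ/(Max+Min) = 108/(152+44) = 108/196 = 0.55102… → S = 55.1%
(the 1/255 factors cancel in S and H, so raw channel differences can be used)
Max is G' → H = 60 × ((B-R)/Δ + 2) = 60 × ((44-75)/108 + 2)
  -31/108 + 2 = -0.2870… + 2 = 1.7129…
  H = 60 × 1.7129… = 102.777…° → H = 102.8°
= HSL(102.8°, 55.1%, 38.4%)


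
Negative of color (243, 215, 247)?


Invert: (255-R, 255-G, 255-B)
R: 255-243 = 12
G: 255-215 = 40
B: 255-247 = 8
= RGB(12, 40, 8)


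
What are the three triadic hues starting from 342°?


Triadic: equally spaced at 120° intervals
H1 = 342°
H2 = (342 + 120) mod 360 = 102°
H3 = (342 + 240) mod 360 = 222°
Triadic = 342°, 102°, 222°


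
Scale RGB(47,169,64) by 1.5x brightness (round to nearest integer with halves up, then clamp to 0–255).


Multiply each channel by 1.5, round half up, clamp to [0, 255]
R: 47×1.5 = 70.5 → round → 71
G: 169×1.5 = 253.5 → round → 254
B: 64×1.5 = 96
= RGB(71, 254, 96)


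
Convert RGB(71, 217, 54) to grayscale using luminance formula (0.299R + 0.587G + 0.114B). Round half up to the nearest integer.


Gray = 0.299×R + 0.587×G + 0.114×B
Gray = 0.299×71 + 0.587×217 + 0.114×54
Gray = 21.229 + 127.379 + 6.156
Gray = 154.764 → round half up → 155
Gray = 155


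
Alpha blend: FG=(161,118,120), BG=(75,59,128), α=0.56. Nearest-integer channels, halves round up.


C = α×F + (1-α)×B, with 1-α = 0.44
R: 0.56×161 + 0.44×75 = 90.16 + 33.00 = 123.16 → 123
G: 0.56×118 + 0.44×59 = 66.08 + 25.96 = 92.04 → 92
B: 0.56×120 + 0.44×128 = 67.20 + 56.32 = 123.52 → 124
= RGB(123, 92, 124)


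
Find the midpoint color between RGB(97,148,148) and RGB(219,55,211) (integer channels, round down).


Midpoint: each channel = ⌊(C₁+C₂)/2⌋
R: ⌊(97+219)/2⌋ = 158
G: ⌊(148+55)/2⌋ = 101
B: ⌊(148+211)/2⌋ = 179
= RGB(158, 101, 179)


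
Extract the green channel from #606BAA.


Color: #606BAA
R = 60 = 96
G = 6B = 107
B = AA = 170
Green = 107


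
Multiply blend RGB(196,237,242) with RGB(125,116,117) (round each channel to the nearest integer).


Multiply: C = A×B/255, rounded to nearest integer
R: 196×125/255 = 24500/255 ≈ 96.078 → 96
G: 237×116/255 = 27492/255 ≈ 107.812 → 108
B: 242×117/255 = 28314/255 ≈ 111.035 → 111
= RGB(96, 108, 111)


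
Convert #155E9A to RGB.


15 → 21 (R)
5E → 94 (G)
9A → 154 (B)
= RGB(21, 94, 154)


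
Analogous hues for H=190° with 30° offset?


Base hue: 190°
Left analog: (190 - 30) mod 360 = 160°
Right analog: (190 + 30) mod 360 = 220°
Analogous hues = 160° and 220°


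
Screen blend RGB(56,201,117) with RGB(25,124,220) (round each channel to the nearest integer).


Screen: C = 255 - (255-A)×(255-B)/255, rounded to nearest integer
R: 255 - (255-56)×(255-25)/255 = 255 - 45770/255 ≈ 255 - 179.490 = 75.510 → 76
G: 255 - (255-201)×(255-124)/255 = 255 - 7074/255 ≈ 255 - 27.741 = 227.259 → 227
B: 255 - (255-117)×(255-220)/255 = 255 - 4830/255 ≈ 255 - 18.941 = 236.059 → 236
= RGB(76, 227, 236)


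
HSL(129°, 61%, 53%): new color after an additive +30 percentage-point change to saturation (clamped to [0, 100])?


Original S = 61%
Adjustment = +30 percentage points
New S = 61 + (30) = 91
Clamp to [0, 100] → 91
= HSL(129°, 91%, 53%)


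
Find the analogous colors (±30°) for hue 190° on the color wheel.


Base hue: 190°
Left analog: (190 - 30) mod 360 = 160°
Right analog: (190 + 30) mod 360 = 220°
Analogous hues = 160° and 220°


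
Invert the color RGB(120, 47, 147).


Invert: (255-R, 255-G, 255-B)
R: 255-120 = 135
G: 255-47 = 208
B: 255-147 = 108
= RGB(135, 208, 108)


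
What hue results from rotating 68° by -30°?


New hue = (H + rotation) mod 360
New hue = (68 -30) mod 360
= 38 mod 360
= 38°


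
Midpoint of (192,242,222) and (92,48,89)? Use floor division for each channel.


Midpoint: each channel = ⌊(C₁+C₂)/2⌋
R: ⌊(192+92)/2⌋ = 142
G: ⌊(242+48)/2⌋ = 145
B: ⌊(222+89)/2⌋ = 155
= RGB(142, 145, 155)


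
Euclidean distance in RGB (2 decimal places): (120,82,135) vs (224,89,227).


d = √[(R₁-R₂)² + (G₁-G₂)² + (B₁-B₂)²]
d = √[(120-224)² + (82-89)² + (135-227)²]
d = √[10816 + 49 + 8464]
d = √19329
d ≈ 139.03


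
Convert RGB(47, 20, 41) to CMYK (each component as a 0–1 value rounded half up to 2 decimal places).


R'=47/255≈0.1843, G'=20/255≈0.0784, B'=41/255≈0.1608
K = 1 - max(R',G',B') = 1 - 47/255 = 208/255 = 0.81568… → 0.82
(1-R'-K)/(1-K) simplifies to (max-R)/max with max = 47:
C = (47-47)/47 = 0/47 = 0 → 0.00
M = (47-20)/47 = 27/47 = 0.57446… → 0.57
Y = (47-41)/47 = 6/47 = 0.12765… → 0.13
= CMYK(0.00, 0.57, 0.13, 0.82)


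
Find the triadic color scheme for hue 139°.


Triadic: equally spaced at 120° intervals
H1 = 139°
H2 = (139 + 120) mod 360 = 259°
H3 = (139 + 240) mod 360 = 19°
Triadic = 139°, 259°, 19°


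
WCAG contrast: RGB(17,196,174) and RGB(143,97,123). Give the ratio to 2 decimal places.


Linearize each sRGB channel c=v/255: c/12.92 if c ≤ 0.04045 else ((c+0.055)/1.055)^2.4
L = 0.2126×R_lin + 0.7152×G_lin + 0.0722×B_lin
Color 1 (17,196,174):
  R=17: 17/255≈0.0667 > 0.04045 → ((0.0667+0.055)/1.055)^2.4 ≈ 0.00561
  G=196: 196/255≈0.7686 > 0.04045 → ((0.7686+0.055)/1.055)^2.4 ≈ 0.55201
  B=174: 174/255≈0.6824 > 0.04045 → ((0.6824+0.055)/1.055)^2.4 ≈ 0.42327
  L1 = 0.2126×0.00561 + 0.7152×0.55201 + 0.0722×0.42327 ≈ 0.42655
Color 2 (143,97,123):
  R=143: 143/255≈0.5608 > 0.04045 → ((0.5608+0.055)/1.055)^2.4 ≈ 0.27468
  G=97: 97/255≈0.3804 > 0.04045 → ((0.3804+0.055)/1.055)^2.4 ≈ 0.11954
  B=123: 123/255≈0.4824 > 0.04045 → ((0.4824+0.055)/1.055)^2.4 ≈ 0.19807
  L2 = 0.2126×0.27468 + 0.7152×0.11954 + 0.0722×0.19807 ≈ 0.15819
Lighter = 0.42655, Darker = 0.15819
Ratio = (L_lighter + 0.05) / (L_darker + 0.05)
Ratio = (0.42655 + 0.05) / (0.15819 + 0.05) = 0.47655 / 0.20819 ≈ 2.2890
Ratio ≈ 2.29:1


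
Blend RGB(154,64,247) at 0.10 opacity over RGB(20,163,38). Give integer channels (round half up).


C = α×F + (1-α)×B, with 1-α = 0.90
R: 0.10×154 + 0.90×20 = 15.40 + 18.00 = 33.40 → 33
G: 0.10×64 + 0.90×163 = 6.40 + 146.70 = 153.10 → 153
B: 0.10×247 + 0.90×38 = 24.70 + 34.20 = 58.90 → 59
= RGB(33, 153, 59)


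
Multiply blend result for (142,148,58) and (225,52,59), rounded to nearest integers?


Multiply: C = A×B/255, rounded to nearest integer
R: 142×225/255 = 31950/255 ≈ 125.294 → 125
G: 148×52/255 = 7696/255 ≈ 30.180 → 30
B: 58×59/255 = 3422/255 ≈ 13.420 → 13
= RGB(125, 30, 13)


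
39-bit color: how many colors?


Colors = 2^bits = 2^39
= 549,755,813,888 colors


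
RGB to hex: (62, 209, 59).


R = 62 → 3E (hex)
G = 209 → D1 (hex)
B = 59 → 3B (hex)
Hex = #3ED13B


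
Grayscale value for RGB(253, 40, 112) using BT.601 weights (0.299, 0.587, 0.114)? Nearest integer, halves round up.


Gray = 0.299×R + 0.587×G + 0.114×B
Gray = 0.299×253 + 0.587×40 + 0.114×112
Gray = 75.647 + 23.480 + 12.768
Gray = 111.895 → round half up → 112
Gray = 112


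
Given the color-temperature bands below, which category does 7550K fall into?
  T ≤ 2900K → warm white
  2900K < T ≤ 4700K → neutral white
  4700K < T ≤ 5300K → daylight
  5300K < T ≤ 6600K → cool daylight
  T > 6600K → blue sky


Temperature: 7550K
7550K > 6600K → blue sky
Classification: blue sky


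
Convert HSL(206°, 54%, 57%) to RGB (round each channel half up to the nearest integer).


H=206°, S=0.54, L=0.57
C = (1-|2L-1|)×S = (1-|0.14|)×0.54 = 0.4644
H' = H/60 = 206/60 ≈ 3.4333; X = C×(1-|H' mod 2 - 1|) = 0.26316
m = L - C/2 = 0.57 - 0.2322 = 0.3378
Sector ⌊H'⌋ = 3 → (R',G',B') = (0.0, 0.26316, 0.4644)
RGB = ((R'+m)×255, (G'+m)×255, (B'+m)×255) = (86.139, 153.2448, 204.561)
Round half up → RGB(86, 153, 205)


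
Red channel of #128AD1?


Color: #128AD1
R = 12 = 18
G = 8A = 138
B = D1 = 209
Red = 18


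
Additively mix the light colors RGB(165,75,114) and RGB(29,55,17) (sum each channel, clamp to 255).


Additive: each channel = min(255, C₁+C₂)
R: 165+29 = 194 → 194
G: 75+55 = 130 → 130
B: 114+17 = 131 → 131
= RGB(194, 130, 131)


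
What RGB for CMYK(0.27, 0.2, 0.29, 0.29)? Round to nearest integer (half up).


R = 255 × (1-C) × (1-K) = 255 × 0.73 × 0.71 = 132.1665 → 132
G = 255 × (1-M) × (1-K) = 255 × 0.80 × 0.71 = 144.84 → 145
B = 255 × (1-Y) × (1-K) = 255 × 0.71 × 0.71 = 128.5455 → 129
= RGB(132, 145, 129)


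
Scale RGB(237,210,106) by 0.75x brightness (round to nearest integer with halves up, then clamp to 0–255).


Multiply each channel by 0.75, round half up, clamp to [0, 255]
R: 237×0.75 = 177.75 → round → 178
G: 210×0.75 = 157.5 → round → 158
B: 106×0.75 = 79.5 → round → 80
= RGB(178, 158, 80)


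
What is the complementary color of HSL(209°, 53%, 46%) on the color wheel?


Complement = opposite side of color wheel = hue + 180°
H' = (209 + 180) mod 360 = 29°
S and L unchanged.
= HSL(29°, 53%, 46%)


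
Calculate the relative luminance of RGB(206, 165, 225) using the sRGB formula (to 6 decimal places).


Linearize each channel (sRGB transfer function): c = v/255; c_lin = c/12.92 if c ≤ 0.04045, else ((c+0.055)/1.055)^2.4
  R: 206/255 ≈ 0.807843 > 0.04045 → ((0.807843+0.055)/1.055)^2.4 ≈ 0.617207
  G: 165/255 ≈ 0.647059 > 0.04045 → ((0.647059+0.055)/1.055)^2.4 ≈ 0.376262
  B: 225/255 ≈ 0.882353 > 0.04045 → ((0.882353+0.055)/1.055)^2.4 ≈ 0.752942
R_lin = 0.617207, G_lin = 0.376262, B_lin = 0.752942
L = 0.2126×R + 0.7152×G + 0.0722×B
L = 0.2126×0.617207 + 0.7152×0.376262 + 0.0722×0.752942
L ≈ 0.454683


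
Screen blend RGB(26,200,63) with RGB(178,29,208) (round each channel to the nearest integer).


Screen: C = 255 - (255-A)×(255-B)/255, rounded to nearest integer
R: 255 - (255-26)×(255-178)/255 = 255 - 17633/255 ≈ 255 - 69.149 = 185.851 → 186
G: 255 - (255-200)×(255-29)/255 = 255 - 12430/255 ≈ 255 - 48.745 = 206.255 → 206
B: 255 - (255-63)×(255-208)/255 = 255 - 9024/255 ≈ 255 - 35.388 = 219.612 → 220
= RGB(186, 206, 220)


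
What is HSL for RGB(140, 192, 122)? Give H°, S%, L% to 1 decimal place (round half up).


Normalize: R'=140/255≈0.5490, G'=192/255≈0.7529, B'=122/255≈0.4784
Max=192/255, Min=122/255, Δ=Max-Min=70/255
L = (Max+Min)/2 = (192+122)/510 = 314/510 = 0.61568… → L = 61.6%
L > 0.5 → S = Δ/(2-Max-Min) = 70/(510-192-122) = 70/196 = 0.35714… → S = 35.7%
(the 1/255 factors cancel in S and H, so raw channel differences can be used)
Max is G' → H = 60 × ((B-R)/Δ + 2) = 60 × ((122-140)/70 + 2)
  -18/70 + 2 = -0.2571… + 2 = 1.7428…
  H = 60 × 1.7428… = 104.571…° → H = 104.6°
= HSL(104.6°, 35.7%, 61.6%)


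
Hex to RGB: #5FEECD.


5F → 95 (R)
EE → 238 (G)
CD → 205 (B)
= RGB(95, 238, 205)


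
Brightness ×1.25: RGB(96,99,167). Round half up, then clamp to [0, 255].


Multiply each channel by 1.25, round half up, clamp to [0, 255]
R: 96×1.25 = 120
G: 99×1.25 = 123.75 → round → 124
B: 167×1.25 = 208.75 → round → 209
= RGB(120, 124, 209)


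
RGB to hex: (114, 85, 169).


R = 114 → 72 (hex)
G = 85 → 55 (hex)
B = 169 → A9 (hex)
Hex = #7255A9


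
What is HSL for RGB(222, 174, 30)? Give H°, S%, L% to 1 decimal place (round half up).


Normalize: R'=222/255≈0.8706, G'=174/255≈0.6824, B'=30/255≈0.1176
Max=222/255, Min=30/255, Δ=Max-Min=192/255
L = (Max+Min)/2 = (222+30)/510 = 252/510 = 0.49411… → L = 49.4%
L ≤ 0.5 → S = Δ/(Max+Min) = 192/(222+30) = 192/252 = 0.76190… → S = 76.2%
(the 1/255 factors cancel in S and H, so raw channel differences can be used)
Max is R' → H = 60 × (((G-B)/Δ) mod 6) = 60 × (((174-30)/192) mod 6)
  144/192 = 0.75
  H = 60 × 0.75 = 45° → H = 45.0°
= HSL(45.0°, 76.2%, 49.4%)


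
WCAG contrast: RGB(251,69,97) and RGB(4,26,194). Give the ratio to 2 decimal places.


Linearize each sRGB channel c=v/255: c/12.92 if c ≤ 0.04045 else ((c+0.055)/1.055)^2.4
L = 0.2126×R_lin + 0.7152×G_lin + 0.0722×B_lin
Color 1 (251,69,97):
  R=251: 251/255≈0.9843 > 0.04045 → ((0.9843+0.055)/1.055)^2.4 ≈ 0.96469
  G=69: 69/255≈0.2706 > 0.04045 → ((0.2706+0.055)/1.055)^2.4 ≈ 0.05951
  B=97: 97/255≈0.3804 > 0.04045 → ((0.3804+0.055)/1.055)^2.4 ≈ 0.11954
  L1 = 0.2126×0.96469 + 0.7152×0.05951 + 0.0722×0.11954 ≈ 0.25629
Color 2 (4,26,194):
  R=4: 4/255≈0.0157 ≤ 0.04045 → 0.0157/12.92 ≈ 0.00121
  G=26: 26/255≈0.1020 > 0.04045 → ((0.1020+0.055)/1.055)^2.4 ≈ 0.01033
  B=194: 194/255≈0.7608 > 0.04045 → ((0.7608+0.055)/1.055)^2.4 ≈ 0.53948
  L2 = 0.2126×0.00121 + 0.7152×0.01033 + 0.0722×0.53948 ≈ 0.04660
Lighter = 0.25629, Darker = 0.04660
Ratio = (L_lighter + 0.05) / (L_darker + 0.05)
Ratio = (0.25629 + 0.05) / (0.04660 + 0.05) = 0.30629 / 0.09660 ≈ 3.1708
Ratio ≈ 3.17:1


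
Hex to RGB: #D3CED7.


D3 → 211 (R)
CE → 206 (G)
D7 → 215 (B)
= RGB(211, 206, 215)


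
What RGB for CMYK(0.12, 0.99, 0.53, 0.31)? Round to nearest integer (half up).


R = 255 × (1-C) × (1-K) = 255 × 0.88 × 0.69 = 154.836 → 155
G = 255 × (1-M) × (1-K) = 255 × 0.01 × 0.69 = 1.7595 → 2
B = 255 × (1-Y) × (1-K) = 255 × 0.47 × 0.69 = 82.6965 → 83
= RGB(155, 2, 83)


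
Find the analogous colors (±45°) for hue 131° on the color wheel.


Base hue: 131°
Left analog: (131 - 45) mod 360 = 86°
Right analog: (131 + 45) mod 360 = 176°
Analogous hues = 86° and 176°


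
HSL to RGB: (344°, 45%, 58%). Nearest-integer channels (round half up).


H=344°, S=0.45, L=0.58
C = (1-|2L-1|)×S = (1-|0.16|)×0.45 = 0.378
H' = H/60 = 344/60 ≈ 5.7333; X = C×(1-|H' mod 2 - 1|) = 0.1008
m = L - C/2 = 0.58 - 0.189 = 0.391
Sector ⌊H'⌋ = 5 → (R',G',B') = (0.378, 0.0, 0.1008)
RGB = ((R'+m)×255, (G'+m)×255, (B'+m)×255) = (196.095, 99.705, 125.409)
Round half up → RGB(196, 100, 125)


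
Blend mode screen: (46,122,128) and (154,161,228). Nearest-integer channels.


Screen: C = 255 - (255-A)×(255-B)/255, rounded to nearest integer
R: 255 - (255-46)×(255-154)/255 = 255 - 21109/255 ≈ 255 - 82.780 = 172.220 → 172
G: 255 - (255-122)×(255-161)/255 = 255 - 12502/255 ≈ 255 - 49.027 = 205.973 → 206
B: 255 - (255-128)×(255-228)/255 = 255 - 3429/255 ≈ 255 - 13.447 = 241.553 → 242
= RGB(172, 206, 242)


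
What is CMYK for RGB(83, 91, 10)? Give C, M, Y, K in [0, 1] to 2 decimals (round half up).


R'=83/255≈0.3255, G'=91/255≈0.3569, B'=10/255≈0.0392
K = 1 - max(R',G',B') = 1 - 91/255 = 164/255 = 0.64313… → 0.64
(1-R'-K)/(1-K) simplifies to (max-R)/max with max = 91:
C = (91-83)/91 = 8/91 = 0.08791… → 0.09
M = (91-91)/91 = 0/91 = 0 → 0.00
Y = (91-10)/91 = 81/91 = 0.89010… → 0.89
= CMYK(0.09, 0.00, 0.89, 0.64)


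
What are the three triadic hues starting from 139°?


Triadic: equally spaced at 120° intervals
H1 = 139°
H2 = (139 + 120) mod 360 = 259°
H3 = (139 + 240) mod 360 = 19°
Triadic = 139°, 259°, 19°


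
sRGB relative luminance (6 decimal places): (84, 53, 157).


Linearize each channel (sRGB transfer function): c = v/255; c_lin = c/12.92 if c ≤ 0.04045, else ((c+0.055)/1.055)^2.4
  R: 84/255 ≈ 0.329412 > 0.04045 → ((0.329412+0.055)/1.055)^2.4 ≈ 0.088656
  G: 53/255 ≈ 0.207843 > 0.04045 → ((0.207843+0.055)/1.055)^2.4 ≈ 0.035601
  B: 157/255 ≈ 0.615686 > 0.04045 → ((0.615686+0.055)/1.055)^2.4 ≈ 0.337164
R_lin = 0.088656, G_lin = 0.035601, B_lin = 0.337164
L = 0.2126×R + 0.7152×G + 0.0722×B
L = 0.2126×0.088656 + 0.7152×0.035601 + 0.0722×0.337164
L ≈ 0.068653


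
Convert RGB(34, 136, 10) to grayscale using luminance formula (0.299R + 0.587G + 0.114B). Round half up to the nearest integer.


Gray = 0.299×R + 0.587×G + 0.114×B
Gray = 0.299×34 + 0.587×136 + 0.114×10
Gray = 10.166 + 79.832 + 1.140
Gray = 91.138 → round half up → 91
Gray = 91


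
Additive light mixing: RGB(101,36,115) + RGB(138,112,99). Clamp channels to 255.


Additive: each channel = min(255, C₁+C₂)
R: 101+138 = 239 → 239
G: 36+112 = 148 → 148
B: 115+99 = 214 → 214
= RGB(239, 148, 214)


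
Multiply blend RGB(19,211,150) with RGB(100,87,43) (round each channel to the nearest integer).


Multiply: C = A×B/255, rounded to nearest integer
R: 19×100/255 = 1900/255 ≈ 7.451 → 7
G: 211×87/255 = 18357/255 ≈ 71.988 → 72
B: 150×43/255 = 6450/255 ≈ 25.294 → 25
= RGB(7, 72, 25)


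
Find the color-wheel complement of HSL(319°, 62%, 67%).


Complement = opposite side of color wheel = hue + 180°
H' = (319 + 180) mod 360 = 139°
S and L unchanged.
= HSL(139°, 62%, 67%)


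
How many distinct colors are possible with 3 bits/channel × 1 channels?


Total bits = 3 bits/channel × 1 channels = 3 bits
Distinct colors = 2^3
= 8 colors


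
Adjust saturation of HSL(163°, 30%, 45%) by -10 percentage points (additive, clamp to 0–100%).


Original S = 30%
Adjustment = -10 percentage points
New S = 30 + (-10) = 20
Clamp to [0, 100] → 20
= HSL(163°, 20%, 45%)


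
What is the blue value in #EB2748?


Color: #EB2748
R = EB = 235
G = 27 = 39
B = 48 = 72
Blue = 72


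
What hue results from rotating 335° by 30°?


New hue = (H + rotation) mod 360
New hue = (335 + 30) mod 360
= 365 mod 360
= 5°


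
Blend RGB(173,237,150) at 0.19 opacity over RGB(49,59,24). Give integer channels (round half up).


C = α×F + (1-α)×B, with 1-α = 0.81
R: 0.19×173 + 0.81×49 = 32.87 + 39.69 = 72.56 → 73
G: 0.19×237 + 0.81×59 = 45.03 + 47.79 = 92.82 → 93
B: 0.19×150 + 0.81×24 = 28.50 + 19.44 = 47.94 → 48
= RGB(73, 93, 48)


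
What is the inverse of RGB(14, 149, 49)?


Invert: (255-R, 255-G, 255-B)
R: 255-14 = 241
G: 255-149 = 106
B: 255-49 = 206
= RGB(241, 106, 206)


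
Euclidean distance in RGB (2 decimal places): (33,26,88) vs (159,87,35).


d = √[(R₁-R₂)² + (G₁-G₂)² + (B₁-B₂)²]
d = √[(33-159)² + (26-87)² + (88-35)²]
d = √[15876 + 3721 + 2809]
d = √22406
d ≈ 149.69


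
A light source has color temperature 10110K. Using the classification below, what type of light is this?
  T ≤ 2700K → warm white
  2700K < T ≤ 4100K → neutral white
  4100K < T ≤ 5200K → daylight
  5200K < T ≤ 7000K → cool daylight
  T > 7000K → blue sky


Temperature: 10110K
10110K > 7000K → blue sky
Classification: blue sky


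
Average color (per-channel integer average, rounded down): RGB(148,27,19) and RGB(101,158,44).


Midpoint: each channel = ⌊(C₁+C₂)/2⌋
R: ⌊(148+101)/2⌋ = 124
G: ⌊(27+158)/2⌋ = 92
B: ⌊(19+44)/2⌋ = 31
= RGB(124, 92, 31)


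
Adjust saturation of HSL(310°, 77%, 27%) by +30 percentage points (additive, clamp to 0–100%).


Original S = 77%
Adjustment = +30 percentage points
New S = 77 + (30) = 107
Clamp to [0, 100] → 100
= HSL(310°, 100%, 27%)


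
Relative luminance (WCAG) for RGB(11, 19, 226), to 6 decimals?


Linearize each channel (sRGB transfer function): c = v/255; c_lin = c/12.92 if c ≤ 0.04045, else ((c+0.055)/1.055)^2.4
  R: 11/255 ≈ 0.043137 > 0.04045 → ((0.043137+0.055)/1.055)^2.4 ≈ 0.003347
  G: 19/255 ≈ 0.074510 > 0.04045 → ((0.074510+0.055)/1.055)^2.4 ≈ 0.006512
  B: 226/255 ≈ 0.886275 > 0.04045 → ((0.886275+0.055)/1.055)^2.4 ≈ 0.760525
R_lin = 0.003347, G_lin = 0.006512, B_lin = 0.760525
L = 0.2126×R + 0.7152×G + 0.0722×B
L = 0.2126×0.003347 + 0.7152×0.006512 + 0.0722×0.760525
L ≈ 0.060279


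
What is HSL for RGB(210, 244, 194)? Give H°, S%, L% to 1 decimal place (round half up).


Normalize: R'=210/255≈0.8235, G'=244/255≈0.9569, B'=194/255≈0.7608
Max=244/255, Min=194/255, Δ=Max-Min=50/255
L = (Max+Min)/2 = (244+194)/510 = 438/510 = 0.85882… → L = 85.9%
L > 0.5 → S = Δ/(2-Max-Min) = 50/(510-244-194) = 50/72 = 0.69444… → S = 69.4%
(the 1/255 factors cancel in S and H, so raw channel differences can be used)
Max is G' → H = 60 × ((B-R)/Δ + 2) = 60 × ((194-210)/50 + 2)
  -16/50 + 2 = -0.32 + 2 = 1.68
  H = 60 × 1.68 = 100.8° → H = 100.8°
= HSL(100.8°, 69.4%, 85.9%)


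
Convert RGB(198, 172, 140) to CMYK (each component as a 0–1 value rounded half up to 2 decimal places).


R'=198/255≈0.7765, G'=172/255≈0.6745, B'=140/255≈0.5490
K = 1 - max(R',G',B') = 1 - 198/255 = 57/255 = 0.22352… → 0.22
(1-R'-K)/(1-K) simplifies to (max-R)/max with max = 198:
C = (198-198)/198 = 0/198 = 0 → 0.00
M = (198-172)/198 = 26/198 = 0.13131… → 0.13
Y = (198-140)/198 = 58/198 = 0.29292… → 0.29
= CMYK(0.00, 0.13, 0.29, 0.22)


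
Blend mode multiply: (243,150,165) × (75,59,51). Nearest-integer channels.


Multiply: C = A×B/255, rounded to nearest integer
R: 243×75/255 = 18225/255 ≈ 71.471 → 71
G: 150×59/255 = 8850/255 ≈ 34.706 → 35
B: 165×51/255 = 8415/255 ≈ 33.000 → 33
= RGB(71, 35, 33)


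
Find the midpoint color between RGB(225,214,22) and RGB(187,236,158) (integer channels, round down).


Midpoint: each channel = ⌊(C₁+C₂)/2⌋
R: ⌊(225+187)/2⌋ = 206
G: ⌊(214+236)/2⌋ = 225
B: ⌊(22+158)/2⌋ = 90
= RGB(206, 225, 90)


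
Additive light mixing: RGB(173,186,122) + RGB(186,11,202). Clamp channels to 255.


Additive: each channel = min(255, C₁+C₂)
R: 173+186 = 359 → 255
G: 186+11 = 197 → 197
B: 122+202 = 324 → 255
= RGB(255, 197, 255)


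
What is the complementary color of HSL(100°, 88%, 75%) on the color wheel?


Complement = opposite side of color wheel = hue + 180°
H' = (100 + 180) mod 360 = 280°
S and L unchanged.
= HSL(280°, 88%, 75%)


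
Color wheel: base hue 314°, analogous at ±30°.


Base hue: 314°
Left analog: (314 - 30) mod 360 = 284°
Right analog: (314 + 30) mod 360 = 344°
Analogous hues = 284° and 344°


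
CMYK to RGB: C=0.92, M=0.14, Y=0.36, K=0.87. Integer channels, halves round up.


R = 255 × (1-C) × (1-K) = 255 × 0.08 × 0.13 = 2.652 → 3
G = 255 × (1-M) × (1-K) = 255 × 0.86 × 0.13 = 28.509 → 29
B = 255 × (1-Y) × (1-K) = 255 × 0.64 × 0.13 = 21.216 → 21
= RGB(3, 29, 21)


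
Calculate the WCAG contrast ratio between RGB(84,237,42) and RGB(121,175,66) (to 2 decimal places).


Linearize each sRGB channel c=v/255: c/12.92 if c ≤ 0.04045 else ((c+0.055)/1.055)^2.4
L = 0.2126×R_lin + 0.7152×G_lin + 0.0722×B_lin
Color 1 (84,237,42):
  R=84: 84/255≈0.3294 > 0.04045 → ((0.3294+0.055)/1.055)^2.4 ≈ 0.08866
  G=237: 237/255≈0.9294 > 0.04045 → ((0.9294+0.055)/1.055)^2.4 ≈ 0.84687
  B=42: 42/255≈0.1647 > 0.04045 → ((0.1647+0.055)/1.055)^2.4 ≈ 0.02315
  L1 = 0.2126×0.08866 + 0.7152×0.84687 + 0.0722×0.02315 ≈ 0.62620
Color 2 (121,175,66):
  R=121: 121/255≈0.4745 > 0.04045 → ((0.4745+0.055)/1.055)^2.4 ≈ 0.19120
  G=175: 175/255≈0.6863 > 0.04045 → ((0.6863+0.055)/1.055)^2.4 ≈ 0.42869
  B=66: 66/255≈0.2588 > 0.04045 → ((0.2588+0.055)/1.055)^2.4 ≈ 0.05448
  L2 = 0.2126×0.19120 + 0.7152×0.42869 + 0.0722×0.05448 ≈ 0.35118
Lighter = 0.62620, Darker = 0.35118
Ratio = (L_lighter + 0.05) / (L_darker + 0.05)
Ratio = (0.62620 + 0.05) / (0.35118 + 0.05) = 0.67620 / 0.40118 ≈ 1.6855
Ratio ≈ 1.69:1


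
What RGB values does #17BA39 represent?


17 → 23 (R)
BA → 186 (G)
39 → 57 (B)
= RGB(23, 186, 57)


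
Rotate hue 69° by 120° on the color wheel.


New hue = (H + rotation) mod 360
New hue = (69 + 120) mod 360
= 189 mod 360
= 189°


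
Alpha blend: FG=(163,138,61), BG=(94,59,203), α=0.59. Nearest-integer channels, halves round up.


C = α×F + (1-α)×B, with 1-α = 0.41
R: 0.59×163 + 0.41×94 = 96.17 + 38.54 = 134.71 → 135
G: 0.59×138 + 0.41×59 = 81.42 + 24.19 = 105.61 → 106
B: 0.59×61 + 0.41×203 = 35.99 + 83.23 = 119.22 → 119
= RGB(135, 106, 119)


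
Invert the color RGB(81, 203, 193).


Invert: (255-R, 255-G, 255-B)
R: 255-81 = 174
G: 255-203 = 52
B: 255-193 = 62
= RGB(174, 52, 62)


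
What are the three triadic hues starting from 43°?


Triadic: equally spaced at 120° intervals
H1 = 43°
H2 = (43 + 120) mod 360 = 163°
H3 = (43 + 240) mod 360 = 283°
Triadic = 43°, 163°, 283°


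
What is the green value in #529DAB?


Color: #529DAB
R = 52 = 82
G = 9D = 157
B = AB = 171
Green = 157


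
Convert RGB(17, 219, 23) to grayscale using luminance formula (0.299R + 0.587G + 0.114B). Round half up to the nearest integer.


Gray = 0.299×R + 0.587×G + 0.114×B
Gray = 0.299×17 + 0.587×219 + 0.114×23
Gray = 5.083 + 128.553 + 2.622
Gray = 136.258 → round half up → 136
Gray = 136


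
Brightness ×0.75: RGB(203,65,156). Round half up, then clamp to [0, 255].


Multiply each channel by 0.75, round half up, clamp to [0, 255]
R: 203×0.75 = 152.25 → round → 152
G: 65×0.75 = 48.75 → round → 49
B: 156×0.75 = 117
= RGB(152, 49, 117)


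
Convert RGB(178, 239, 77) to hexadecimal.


R = 178 → B2 (hex)
G = 239 → EF (hex)
B = 77 → 4D (hex)
Hex = #B2EF4D


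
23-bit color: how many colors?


Colors = 2^bits = 2^23
= 8,388,608 colors


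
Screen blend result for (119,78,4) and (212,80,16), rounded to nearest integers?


Screen: C = 255 - (255-A)×(255-B)/255, rounded to nearest integer
R: 255 - (255-119)×(255-212)/255 = 255 - 5848/255 ≈ 255 - 22.933 = 232.067 → 232
G: 255 - (255-78)×(255-80)/255 = 255 - 30975/255 ≈ 255 - 121.471 = 133.529 → 134
B: 255 - (255-4)×(255-16)/255 = 255 - 59989/255 ≈ 255 - 235.251 = 19.749 → 20
= RGB(232, 134, 20)


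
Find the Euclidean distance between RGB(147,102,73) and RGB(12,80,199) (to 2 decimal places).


d = √[(R₁-R₂)² + (G₁-G₂)² + (B₁-B₂)²]
d = √[(147-12)² + (102-80)² + (73-199)²]
d = √[18225 + 484 + 15876]
d = √34585
d ≈ 185.97


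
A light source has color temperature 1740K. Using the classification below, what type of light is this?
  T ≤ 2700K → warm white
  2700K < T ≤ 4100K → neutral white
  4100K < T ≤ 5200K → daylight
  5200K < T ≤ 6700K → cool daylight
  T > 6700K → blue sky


Temperature: 1740K
1740K ≤ 2700K → warm white
Classification: warm white


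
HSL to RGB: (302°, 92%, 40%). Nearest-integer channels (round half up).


H=302°, S=0.92, L=0.40
C = (1-|2L-1|)×S = (1-|-0.20|)×0.92 = 0.736
H' = H/60 = 302/60 ≈ 5.0333; X = C×(1-|H' mod 2 - 1|) ≈ 0.7115
m = L - C/2 = 0.40 - 0.368 = 0.032
Sector ⌊H'⌋ = 5 → (R',G',B') = (0.736, 0.0, ≈0.7115)
RGB = ((R'+m)×255, (G'+m)×255, (B'+m)×255) = (195.84, 8.16, 189.584)
Round half up → RGB(196, 8, 190)


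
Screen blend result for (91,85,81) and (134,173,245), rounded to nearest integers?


Screen: C = 255 - (255-A)×(255-B)/255, rounded to nearest integer
R: 255 - (255-91)×(255-134)/255 = 255 - 19844/255 ≈ 255 - 77.820 = 177.180 → 177
G: 255 - (255-85)×(255-173)/255 = 255 - 13940/255 ≈ 255 - 54.667 = 200.333 → 200
B: 255 - (255-81)×(255-245)/255 = 255 - 1740/255 ≈ 255 - 6.824 = 248.176 → 248
= RGB(177, 200, 248)


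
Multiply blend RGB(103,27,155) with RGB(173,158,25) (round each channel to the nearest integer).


Multiply: C = A×B/255, rounded to nearest integer
R: 103×173/255 = 17819/255 ≈ 69.878 → 70
G: 27×158/255 = 4266/255 ≈ 16.729 → 17
B: 155×25/255 = 3875/255 ≈ 15.196 → 15
= RGB(70, 17, 15)


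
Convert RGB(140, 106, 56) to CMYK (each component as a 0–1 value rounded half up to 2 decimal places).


R'=140/255≈0.5490, G'=106/255≈0.4157, B'=56/255≈0.2196
K = 1 - max(R',G',B') = 1 - 140/255 = 115/255 = 0.45098… → 0.45
(1-R'-K)/(1-K) simplifies to (max-R)/max with max = 140:
C = (140-140)/140 = 0/140 = 0 → 0.00
M = (140-106)/140 = 34/140 = 0.24285… → 0.24
Y = (140-56)/140 = 84/140 = 0.6 → 0.60
= CMYK(0.00, 0.24, 0.60, 0.45)


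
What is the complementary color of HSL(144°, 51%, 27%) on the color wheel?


Complement = opposite side of color wheel = hue + 180°
H' = (144 + 180) mod 360 = 324°
S and L unchanged.
= HSL(324°, 51%, 27%)


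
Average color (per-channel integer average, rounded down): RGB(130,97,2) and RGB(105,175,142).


Midpoint: each channel = ⌊(C₁+C₂)/2⌋
R: ⌊(130+105)/2⌋ = 117
G: ⌊(97+175)/2⌋ = 136
B: ⌊(2+142)/2⌋ = 72
= RGB(117, 136, 72)


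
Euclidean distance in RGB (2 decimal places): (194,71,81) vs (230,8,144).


d = √[(R₁-R₂)² + (G₁-G₂)² + (B₁-B₂)²]
d = √[(194-230)² + (71-8)² + (81-144)²]
d = √[1296 + 3969 + 3969]
d = √9234
d ≈ 96.09


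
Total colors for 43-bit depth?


Colors = 2^bits = 2^43
= 8,796,093,022,208 colors


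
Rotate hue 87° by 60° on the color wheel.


New hue = (H + rotation) mod 360
New hue = (87 + 60) mod 360
= 147 mod 360
= 147°


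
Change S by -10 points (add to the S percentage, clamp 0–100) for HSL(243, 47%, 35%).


Original S = 47%
Adjustment = -10 percentage points
New S = 47 + (-10) = 37
Clamp to [0, 100] → 37
= HSL(243°, 37%, 35%)


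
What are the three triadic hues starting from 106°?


Triadic: equally spaced at 120° intervals
H1 = 106°
H2 = (106 + 120) mod 360 = 226°
H3 = (106 + 240) mod 360 = 346°
Triadic = 106°, 226°, 346°


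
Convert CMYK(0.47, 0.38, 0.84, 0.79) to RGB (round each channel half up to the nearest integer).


R = 255 × (1-C) × (1-K) = 255 × 0.53 × 0.21 = 28.3815 → 28
G = 255 × (1-M) × (1-K) = 255 × 0.62 × 0.21 = 33.201 → 33
B = 255 × (1-Y) × (1-K) = 255 × 0.16 × 0.21 = 8.568 → 9
= RGB(28, 33, 9)


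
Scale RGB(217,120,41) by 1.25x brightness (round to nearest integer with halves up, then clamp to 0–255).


Multiply each channel by 1.25, round half up, clamp to [0, 255]
R: 217×1.25 = 271.25 → round → 271 → clamp → 255
G: 120×1.25 = 150
B: 41×1.25 = 51.25 → round → 51
= RGB(255, 150, 51)


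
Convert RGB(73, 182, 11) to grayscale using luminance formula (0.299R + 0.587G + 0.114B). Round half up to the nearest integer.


Gray = 0.299×R + 0.587×G + 0.114×B
Gray = 0.299×73 + 0.587×182 + 0.114×11
Gray = 21.827 + 106.834 + 1.254
Gray = 129.915 → round half up → 130
Gray = 130


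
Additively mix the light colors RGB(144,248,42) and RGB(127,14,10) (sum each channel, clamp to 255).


Additive: each channel = min(255, C₁+C₂)
R: 144+127 = 271 → 255
G: 248+14 = 262 → 255
B: 42+10 = 52 → 52
= RGB(255, 255, 52)


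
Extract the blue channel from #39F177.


Color: #39F177
R = 39 = 57
G = F1 = 241
B = 77 = 119
Blue = 119
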